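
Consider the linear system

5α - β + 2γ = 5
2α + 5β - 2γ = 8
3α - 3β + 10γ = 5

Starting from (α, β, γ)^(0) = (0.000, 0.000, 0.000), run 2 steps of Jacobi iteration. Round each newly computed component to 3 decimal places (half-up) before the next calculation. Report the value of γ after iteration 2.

Iteration 1:
  α = (5 - (-1)·0.000 - (2)·0.000) / (5) = 1.000
  β = (8 - (2)·0.000 - (-2)·0.000) / (5) = 1.600
  γ = (5 - (3)·0.000 - (-3)·0.000) / (10) = 0.500
Iteration 2:
  α = (5 - (-1)·1.600 - (2)·0.500) / (5) = 1.120
  β = (8 - (2)·1.000 - (-2)·0.500) / (5) = 1.400
  γ = (5 - (3)·1.000 - (-3)·1.600) / (10) = 0.680

0.680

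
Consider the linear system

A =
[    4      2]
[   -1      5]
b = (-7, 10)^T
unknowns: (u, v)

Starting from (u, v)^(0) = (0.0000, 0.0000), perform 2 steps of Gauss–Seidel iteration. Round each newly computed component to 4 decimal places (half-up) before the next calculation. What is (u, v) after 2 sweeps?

(-2.5750, 1.4850)

Iteration 1:
  u = (-7 - (2)·0.0000) / (4) = -1.7500
  v = (10 - (-1)·-1.7500) / (5) = 1.6500
Iteration 2:
  u = (-7 - (2)·1.6500) / (4) = -2.5750
  v = (10 - (-1)·-2.5750) / (5) = 1.4850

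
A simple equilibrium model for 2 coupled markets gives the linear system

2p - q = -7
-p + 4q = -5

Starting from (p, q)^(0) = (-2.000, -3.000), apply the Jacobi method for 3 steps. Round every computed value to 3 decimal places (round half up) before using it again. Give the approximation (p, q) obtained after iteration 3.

(-4.750, -2.344)

Iteration 1:
  p = (-7 - (-1)·-3.000) / (2) = -5.000
  q = (-5 - (-1)·-2.000) / (4) = -1.750
Iteration 2:
  p = (-7 - (-1)·-1.750) / (2) = -4.375
  q = (-5 - (-1)·-5.000) / (4) = -2.500
Iteration 3:
  p = (-7 - (-1)·-2.500) / (2) = -4.750
  q = (-5 - (-1)·-4.375) / (4) = -2.344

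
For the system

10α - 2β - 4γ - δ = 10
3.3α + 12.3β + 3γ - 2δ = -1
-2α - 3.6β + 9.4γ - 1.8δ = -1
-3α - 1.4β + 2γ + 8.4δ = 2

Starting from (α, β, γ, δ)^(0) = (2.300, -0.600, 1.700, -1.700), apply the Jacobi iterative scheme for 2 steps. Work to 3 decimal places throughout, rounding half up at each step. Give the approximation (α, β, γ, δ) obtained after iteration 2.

Iteration 1:
  α = (10 - (-2)·-0.600 - (-4)·1.700 - (-1)·-1.700) / (10) = 1.390
  β = (-1 - (3.3)·2.300 - (3)·1.700 - (-2)·-1.700) / (12.3) = -1.389
  γ = (-1 - (-2)·2.300 - (-3.6)·-0.600 - (-1.8)·-1.700) / (9.4) = -0.172
  δ = (2 - (-3)·2.300 - (-1.4)·-0.600 - (2)·1.700) / (8.4) = 0.555
Iteration 2:
  α = (10 - (-2)·-1.389 - (-4)·-0.172 - (-1)·0.555) / (10) = 0.709
  β = (-1 - (3.3)·1.390 - (3)·-0.172 - (-2)·0.555) / (12.3) = -0.322
  γ = (-1 - (-2)·1.390 - (-3.6)·-1.389 - (-1.8)·0.555) / (9.4) = -0.236
  δ = (2 - (-3)·1.390 - (-1.4)·-1.389 - (2)·-0.172) / (8.4) = 0.544

(0.709, -0.322, -0.236, 0.544)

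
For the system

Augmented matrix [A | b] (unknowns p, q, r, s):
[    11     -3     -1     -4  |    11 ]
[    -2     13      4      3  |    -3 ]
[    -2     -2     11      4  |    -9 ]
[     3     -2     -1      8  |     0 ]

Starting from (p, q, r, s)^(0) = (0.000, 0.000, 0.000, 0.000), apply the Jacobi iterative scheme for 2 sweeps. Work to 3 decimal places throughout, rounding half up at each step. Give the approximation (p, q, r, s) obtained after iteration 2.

Iteration 1:
  p = (11 - (-3)·0.000 - (-1)·0.000 - (-4)·0.000) / (11) = 1.000
  q = (-3 - (-2)·0.000 - (4)·0.000 - (3)·0.000) / (13) = -0.231
  r = (-9 - (-2)·0.000 - (-2)·0.000 - (4)·0.000) / (11) = -0.818
  s = (0 - (3)·0.000 - (-2)·0.000 - (-1)·0.000) / (8) = 0.000
Iteration 2:
  p = (11 - (-3)·-0.231 - (-1)·-0.818 - (-4)·0.000) / (11) = 0.863
  q = (-3 - (-2)·1.000 - (4)·-0.818 - (3)·0.000) / (13) = 0.175
  r = (-9 - (-2)·1.000 - (-2)·-0.231 - (4)·0.000) / (11) = -0.678
  s = (0 - (3)·1.000 - (-2)·-0.231 - (-1)·-0.818) / (8) = -0.535

(0.863, 0.175, -0.678, -0.535)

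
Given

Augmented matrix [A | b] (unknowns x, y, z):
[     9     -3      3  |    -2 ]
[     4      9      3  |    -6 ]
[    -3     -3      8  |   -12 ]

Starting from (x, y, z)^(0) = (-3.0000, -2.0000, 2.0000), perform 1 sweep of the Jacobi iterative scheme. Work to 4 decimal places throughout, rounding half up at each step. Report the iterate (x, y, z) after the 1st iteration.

(-1.5556, 0.0000, -3.3750)

Iteration 1:
  x = (-2 - (-3)·-2.0000 - (3)·2.0000) / (9) = -1.5556
  y = (-6 - (4)·-3.0000 - (3)·2.0000) / (9) = 0.0000
  z = (-12 - (-3)·-3.0000 - (-3)·-2.0000) / (8) = -3.3750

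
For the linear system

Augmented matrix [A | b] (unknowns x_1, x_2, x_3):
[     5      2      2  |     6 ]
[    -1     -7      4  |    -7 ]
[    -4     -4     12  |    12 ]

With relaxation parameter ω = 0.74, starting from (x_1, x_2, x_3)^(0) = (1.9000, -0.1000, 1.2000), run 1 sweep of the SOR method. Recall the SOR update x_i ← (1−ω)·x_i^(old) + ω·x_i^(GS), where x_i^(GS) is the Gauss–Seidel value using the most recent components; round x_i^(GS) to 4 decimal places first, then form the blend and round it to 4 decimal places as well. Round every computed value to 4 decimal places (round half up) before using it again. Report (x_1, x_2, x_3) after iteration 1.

Iteration 1:
  x_1: GS value = (6 - (2)·-0.1000 - (2)·1.2000) / (5) = 0.7600;  x_1 ← (1−ω)·1.9000 + ω·0.7600 = 1.0564
  x_2: GS value = (-7 - (-1)·1.0564 - (4)·1.2000) / (-7) = 1.5348;  x_2 ← (1−ω)·-0.1000 + ω·1.5348 = 1.1098
  x_3: GS value = (12 - (-4)·1.0564 - (-4)·1.1098) / (12) = 1.7221;  x_3 ← (1−ω)·1.2000 + ω·1.7221 = 1.5864

(1.0564, 1.1098, 1.5864)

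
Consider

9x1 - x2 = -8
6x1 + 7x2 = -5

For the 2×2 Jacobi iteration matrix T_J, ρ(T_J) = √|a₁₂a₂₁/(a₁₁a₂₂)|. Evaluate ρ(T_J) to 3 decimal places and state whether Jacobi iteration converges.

a₁₂a₂₁/(a₁₁a₂₂) = (-1)·(6) / ((9)·(7)) = -0.095238
ρ = √|-0.095238| = √0.095238 = 0.309
ρ < 1, so Jacobi converges

0.309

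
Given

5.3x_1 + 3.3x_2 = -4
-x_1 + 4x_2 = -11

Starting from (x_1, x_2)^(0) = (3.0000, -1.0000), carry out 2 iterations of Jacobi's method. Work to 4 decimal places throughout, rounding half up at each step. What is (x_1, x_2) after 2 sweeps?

(0.4906, -2.7830)

Iteration 1:
  x_1 = (-4 - (3.3)·-1.0000) / (5.3) = -0.1321
  x_2 = (-11 - (-1)·3.0000) / (4) = -2.0000
Iteration 2:
  x_1 = (-4 - (3.3)·-2.0000) / (5.3) = 0.4906
  x_2 = (-11 - (-1)·-0.1321) / (4) = -2.7830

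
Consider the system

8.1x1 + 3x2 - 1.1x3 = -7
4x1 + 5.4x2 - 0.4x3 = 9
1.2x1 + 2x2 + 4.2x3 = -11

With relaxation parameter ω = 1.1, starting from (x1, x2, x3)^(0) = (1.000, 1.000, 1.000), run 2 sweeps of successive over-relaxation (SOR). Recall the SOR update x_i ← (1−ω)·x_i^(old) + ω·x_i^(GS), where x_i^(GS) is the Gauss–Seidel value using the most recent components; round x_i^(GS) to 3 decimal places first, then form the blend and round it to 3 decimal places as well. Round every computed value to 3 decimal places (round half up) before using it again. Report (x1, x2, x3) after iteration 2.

(-2.603, 3.334, -3.401)

Iteration 1:
  x1: GS value = (-7 - (3)·1.000 - (-1.1)·1.000) / (8.1) = -1.099;  x1 ← (1−ω)·1.000 + ω·-1.099 = -1.309
  x2: GS value = (9 - (4)·-1.309 - (-0.4)·1.000) / (5.4) = 2.710;  x2 ← (1−ω)·1.000 + ω·2.710 = 2.881
  x3: GS value = (-11 - (1.2)·-1.309 - (2)·2.881) / (4.2) = -3.617;  x3 ← (1−ω)·1.000 + ω·-3.617 = -4.079
Iteration 2:
  x1: GS value = (-7 - (3)·2.881 - (-1.1)·-4.079) / (8.1) = -2.485;  x1 ← (1−ω)·-1.309 + ω·-2.485 = -2.603
  x2: GS value = (9 - (4)·-2.603 - (-0.4)·-4.079) / (5.4) = 3.293;  x2 ← (1−ω)·2.881 + ω·3.293 = 3.334
  x3: GS value = (-11 - (1.2)·-2.603 - (2)·3.334) / (4.2) = -3.463;  x3 ← (1−ω)·-4.079 + ω·-3.463 = -3.401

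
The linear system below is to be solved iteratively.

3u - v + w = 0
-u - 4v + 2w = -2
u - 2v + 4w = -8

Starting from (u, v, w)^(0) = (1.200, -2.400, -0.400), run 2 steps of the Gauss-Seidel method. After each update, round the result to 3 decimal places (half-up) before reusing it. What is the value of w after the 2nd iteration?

Iteration 1:
  u = (0 - (-1)·-2.400 - (1)·-0.400) / (3) = -0.667
  v = (-2 - (-1)·-0.667 - (2)·-0.400) / (-4) = 0.467
  w = (-8 - (1)·-0.667 - (-2)·0.467) / (4) = -1.600
Iteration 2:
  u = (0 - (-1)·0.467 - (1)·-1.600) / (3) = 0.689
  v = (-2 - (-1)·0.689 - (2)·-1.600) / (-4) = -0.472
  w = (-8 - (1)·0.689 - (-2)·-0.472) / (4) = -2.408

-2.408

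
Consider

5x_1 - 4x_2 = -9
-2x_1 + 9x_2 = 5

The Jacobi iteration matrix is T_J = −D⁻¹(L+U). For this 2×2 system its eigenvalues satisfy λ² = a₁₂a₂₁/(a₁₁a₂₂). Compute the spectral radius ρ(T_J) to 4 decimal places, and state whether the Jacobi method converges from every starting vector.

0.4216

a₁₂a₂₁/(a₁₁a₂₂) = (-4)·(-2) / ((5)·(9)) = 0.177778
ρ = √|0.177778| = √0.177778 = 0.4216
ρ < 1, so Jacobi converges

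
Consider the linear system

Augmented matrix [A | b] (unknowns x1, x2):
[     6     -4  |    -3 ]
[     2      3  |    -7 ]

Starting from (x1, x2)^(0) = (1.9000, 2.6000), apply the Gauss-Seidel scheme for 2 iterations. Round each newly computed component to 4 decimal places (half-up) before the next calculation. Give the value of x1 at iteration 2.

-2.6037

Iteration 1:
  x1 = (-3 - (-4)·2.6000) / (6) = 1.2333
  x2 = (-7 - (2)·1.2333) / (3) = -3.1555
Iteration 2:
  x1 = (-3 - (-4)·-3.1555) / (6) = -2.6037
  x2 = (-7 - (2)·-2.6037) / (3) = -0.5975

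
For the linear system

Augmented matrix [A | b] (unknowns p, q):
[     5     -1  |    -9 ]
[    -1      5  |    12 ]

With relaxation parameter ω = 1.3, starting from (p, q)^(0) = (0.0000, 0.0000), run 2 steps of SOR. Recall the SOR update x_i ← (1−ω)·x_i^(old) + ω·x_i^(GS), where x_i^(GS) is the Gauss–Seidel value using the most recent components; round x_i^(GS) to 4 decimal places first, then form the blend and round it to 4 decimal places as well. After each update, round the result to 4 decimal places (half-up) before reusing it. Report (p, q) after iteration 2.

(-0.9850, 2.1104)

Iteration 1:
  p: GS value = (-9 - (-1)·0.0000) / (5) = -1.8000;  p ← (1−ω)·0.0000 + ω·-1.8000 = -2.3400
  q: GS value = (12 - (-1)·-2.3400) / (5) = 1.9320;  q ← (1−ω)·0.0000 + ω·1.9320 = 2.5116
Iteration 2:
  p: GS value = (-9 - (-1)·2.5116) / (5) = -1.2977;  p ← (1−ω)·-2.3400 + ω·-1.2977 = -0.9850
  q: GS value = (12 - (-1)·-0.9850) / (5) = 2.2030;  q ← (1−ω)·2.5116 + ω·2.2030 = 2.1104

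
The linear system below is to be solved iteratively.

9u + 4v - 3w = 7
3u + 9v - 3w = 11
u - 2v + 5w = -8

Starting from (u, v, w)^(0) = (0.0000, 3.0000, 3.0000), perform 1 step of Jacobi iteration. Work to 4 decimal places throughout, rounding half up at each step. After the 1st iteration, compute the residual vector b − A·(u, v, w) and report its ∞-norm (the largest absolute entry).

Iteration 1:
  u = (7 - (4)·3.0000 - (-3)·3.0000) / (9) = 0.4444
  v = (11 - (3)·0.0000 - (-3)·3.0000) / (9) = 2.2222
  w = (-8 - (1)·0.0000 - (-2)·3.0000) / (5) = -0.4000
Residual b − A·x = (-7.0884, -11.5330, -2.0000); ∞-norm = 11.5330

11.5330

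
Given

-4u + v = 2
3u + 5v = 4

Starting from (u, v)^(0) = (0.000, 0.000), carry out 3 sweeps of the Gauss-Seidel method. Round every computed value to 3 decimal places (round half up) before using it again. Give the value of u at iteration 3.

-0.266

Iteration 1:
  u = (2 - (1)·0.000) / (-4) = -0.500
  v = (4 - (3)·-0.500) / (5) = 1.100
Iteration 2:
  u = (2 - (1)·1.100) / (-4) = -0.225
  v = (4 - (3)·-0.225) / (5) = 0.935
Iteration 3:
  u = (2 - (1)·0.935) / (-4) = -0.266
  v = (4 - (3)·-0.266) / (5) = 0.960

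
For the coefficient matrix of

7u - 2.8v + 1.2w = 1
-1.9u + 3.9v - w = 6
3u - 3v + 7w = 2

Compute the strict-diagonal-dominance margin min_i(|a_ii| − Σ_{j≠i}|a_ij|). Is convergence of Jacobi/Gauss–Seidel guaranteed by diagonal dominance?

row 1: |7| − (2.8+1.2) = 3
row 2: |3.9| − (1.9+1) = 1
row 3: |7| − (3+3) = 1
minimum over rows = 1 → strictly diagonally dominant (convergence guaranteed)

1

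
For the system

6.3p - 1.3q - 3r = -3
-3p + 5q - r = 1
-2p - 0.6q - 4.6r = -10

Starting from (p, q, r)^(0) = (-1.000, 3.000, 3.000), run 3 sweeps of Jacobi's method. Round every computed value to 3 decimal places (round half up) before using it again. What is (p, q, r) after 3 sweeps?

Iteration 1:
  p = (-3 - (-1.3)·3.000 - (-3)·3.000) / (6.3) = 1.571
  q = (1 - (-3)·-1.000 - (-1)·3.000) / (5) = 0.200
  r = (-10 - (-2)·-1.000 - (-0.6)·3.000) / (-4.6) = 2.217
Iteration 2:
  p = (-3 - (-1.3)·0.200 - (-3)·2.217) / (6.3) = 0.621
  q = (1 - (-3)·1.571 - (-1)·2.217) / (5) = 1.586
  r = (-10 - (-2)·1.571 - (-0.6)·0.200) / (-4.6) = 1.465
Iteration 3:
  p = (-3 - (-1.3)·1.586 - (-3)·1.465) / (6.3) = 0.549
  q = (1 - (-3)·0.621 - (-1)·1.465) / (5) = 0.866
  r = (-10 - (-2)·0.621 - (-0.6)·1.586) / (-4.6) = 1.697

(0.549, 0.866, 1.697)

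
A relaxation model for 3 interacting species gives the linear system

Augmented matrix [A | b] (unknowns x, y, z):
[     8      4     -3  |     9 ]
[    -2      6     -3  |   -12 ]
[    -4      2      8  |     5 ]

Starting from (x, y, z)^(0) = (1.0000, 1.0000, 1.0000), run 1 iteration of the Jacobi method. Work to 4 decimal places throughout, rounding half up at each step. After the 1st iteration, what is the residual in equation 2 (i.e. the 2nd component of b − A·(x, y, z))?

Iteration 1:
  x = (9 - (4)·1.0000 - (-3)·1.0000) / (8) = 1.0000
  y = (-12 - (-2)·1.0000 - (-3)·1.0000) / (6) = -1.1667
  z = (5 - (-4)·1.0000 - (2)·1.0000) / (8) = 0.8750
Residual b − A·x = (8.2918, -0.3748, 4.3334)

-0.3748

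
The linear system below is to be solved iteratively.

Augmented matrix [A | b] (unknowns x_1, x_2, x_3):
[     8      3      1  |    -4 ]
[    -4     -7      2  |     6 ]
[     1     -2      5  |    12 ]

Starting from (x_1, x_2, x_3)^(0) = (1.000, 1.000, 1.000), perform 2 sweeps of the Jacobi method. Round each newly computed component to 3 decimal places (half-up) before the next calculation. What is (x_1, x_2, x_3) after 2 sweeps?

Iteration 1:
  x_1 = (-4 - (3)·1.000 - (1)·1.000) / (8) = -1.000
  x_2 = (6 - (-4)·1.000 - (2)·1.000) / (-7) = -1.143
  x_3 = (12 - (1)·1.000 - (-2)·1.000) / (5) = 2.600
Iteration 2:
  x_1 = (-4 - (3)·-1.143 - (1)·2.600) / (8) = -0.396
  x_2 = (6 - (-4)·-1.000 - (2)·2.600) / (-7) = 0.457
  x_3 = (12 - (1)·-1.000 - (-2)·-1.143) / (5) = 2.143

(-0.396, 0.457, 2.143)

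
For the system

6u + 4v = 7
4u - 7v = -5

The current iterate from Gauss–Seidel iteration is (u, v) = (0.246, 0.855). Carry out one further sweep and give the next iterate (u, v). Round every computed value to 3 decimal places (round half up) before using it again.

One sweep:
  u = (7 - (4)·0.855) / (6) = 0.597
  v = (-5 - (4)·0.597) / (-7) = 1.055

(0.597, 1.055)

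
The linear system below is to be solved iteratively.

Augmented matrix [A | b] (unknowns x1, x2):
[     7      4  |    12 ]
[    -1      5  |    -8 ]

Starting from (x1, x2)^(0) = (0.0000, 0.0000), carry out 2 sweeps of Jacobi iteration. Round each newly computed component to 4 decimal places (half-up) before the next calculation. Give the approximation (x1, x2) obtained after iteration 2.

(2.6286, -1.2571)

Iteration 1:
  x1 = (12 - (4)·0.0000) / (7) = 1.7143
  x2 = (-8 - (-1)·0.0000) / (5) = -1.6000
Iteration 2:
  x1 = (12 - (4)·-1.6000) / (7) = 2.6286
  x2 = (-8 - (-1)·1.7143) / (5) = -1.2571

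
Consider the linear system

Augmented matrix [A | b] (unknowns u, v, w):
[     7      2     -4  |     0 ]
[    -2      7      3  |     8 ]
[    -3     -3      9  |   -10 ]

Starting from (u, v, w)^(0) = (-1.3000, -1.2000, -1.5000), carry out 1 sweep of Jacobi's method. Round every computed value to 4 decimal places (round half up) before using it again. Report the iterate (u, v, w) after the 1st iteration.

(-0.5143, 1.4143, -1.9444)

Iteration 1:
  u = (0 - (2)·-1.2000 - (-4)·-1.5000) / (7) = -0.5143
  v = (8 - (-2)·-1.3000 - (3)·-1.5000) / (7) = 1.4143
  w = (-10 - (-3)·-1.3000 - (-3)·-1.2000) / (9) = -1.9444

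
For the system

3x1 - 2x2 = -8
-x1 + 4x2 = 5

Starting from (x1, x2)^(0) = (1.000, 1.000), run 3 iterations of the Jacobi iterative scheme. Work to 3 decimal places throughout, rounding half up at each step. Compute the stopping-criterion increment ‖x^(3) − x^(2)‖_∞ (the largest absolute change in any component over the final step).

Iteration 1:
  x1 = (-8 - (-2)·1.000) / (3) = -2.000
  x2 = (5 - (-1)·1.000) / (4) = 1.500
Iteration 2:
  x1 = (-8 - (-2)·1.500) / (3) = -1.667
  x2 = (5 - (-1)·-2.000) / (4) = 0.750
Iteration 3:
  x1 = (-8 - (-2)·0.750) / (3) = -2.167
  x2 = (5 - (-1)·-1.667) / (4) = 0.833
Change: (-0.500, 0.083) → max |·| = 0.500

0.500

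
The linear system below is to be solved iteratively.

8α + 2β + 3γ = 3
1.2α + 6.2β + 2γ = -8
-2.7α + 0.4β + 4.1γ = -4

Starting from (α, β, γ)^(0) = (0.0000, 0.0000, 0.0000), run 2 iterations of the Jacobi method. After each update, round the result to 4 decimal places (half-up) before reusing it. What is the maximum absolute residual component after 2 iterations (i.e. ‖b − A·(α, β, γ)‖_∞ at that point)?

1.7619

Iteration 1:
  α = (3 - (2)·0.0000 - (3)·0.0000) / (8) = 0.3750
  β = (-8 - (1.2)·0.0000 - (2)·0.0000) / (6.2) = -1.2903
  γ = (-4 - (-2.7)·0.0000 - (0.4)·0.0000) / (4.1) = -0.9756
Iteration 2:
  α = (3 - (2)·-1.2903 - (3)·-0.9756) / (8) = 1.0634
  β = (-8 - (1.2)·0.3750 - (2)·-0.9756) / (6.2) = -1.0482
  γ = (-4 - (-2.7)·0.3750 - (0.4)·-1.2903) / (4.1) = -0.6028
Residual b − A·x = (-1.6024, -1.5716, 1.7619); ∞-norm = 1.7619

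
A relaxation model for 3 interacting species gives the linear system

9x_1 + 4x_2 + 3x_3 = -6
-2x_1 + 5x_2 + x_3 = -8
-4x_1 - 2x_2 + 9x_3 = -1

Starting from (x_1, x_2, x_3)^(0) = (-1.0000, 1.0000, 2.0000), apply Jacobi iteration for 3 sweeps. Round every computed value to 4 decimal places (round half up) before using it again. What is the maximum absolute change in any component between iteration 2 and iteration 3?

Iteration 1:
  x_1 = (-6 - (4)·1.0000 - (3)·2.0000) / (9) = -1.7778
  x_2 = (-8 - (-2)·-1.0000 - (1)·2.0000) / (5) = -2.4000
  x_3 = (-1 - (-4)·-1.0000 - (-2)·1.0000) / (9) = -0.3333
Iteration 2:
  x_1 = (-6 - (4)·-2.4000 - (3)·-0.3333) / (9) = 0.5111
  x_2 = (-8 - (-2)·-1.7778 - (1)·-0.3333) / (5) = -2.2445
  x_3 = (-1 - (-4)·-1.7778 - (-2)·-2.4000) / (9) = -1.4346
Iteration 3:
  x_1 = (-6 - (4)·-2.2445 - (3)·-1.4346) / (9) = 0.8091
  x_2 = (-8 - (-2)·0.5111 - (1)·-1.4346) / (5) = -1.1086
  x_3 = (-1 - (-4)·0.5111 - (-2)·-2.2445) / (9) = -0.3827
Change: (0.2980, 1.1359, 1.0519) → max |·| = 1.1359

1.1359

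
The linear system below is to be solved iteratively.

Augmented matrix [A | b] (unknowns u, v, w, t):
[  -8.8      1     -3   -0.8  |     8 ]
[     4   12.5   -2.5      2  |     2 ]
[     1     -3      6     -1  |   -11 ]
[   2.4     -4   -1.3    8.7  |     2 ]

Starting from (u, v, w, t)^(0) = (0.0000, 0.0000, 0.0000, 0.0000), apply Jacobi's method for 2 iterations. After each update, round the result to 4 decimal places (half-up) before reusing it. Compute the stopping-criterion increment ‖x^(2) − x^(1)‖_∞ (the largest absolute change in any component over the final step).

Iteration 1:
  u = (8 - (1)·0.0000 - (-3)·0.0000 - (-0.8)·0.0000) / (-8.8) = -0.9091
  v = (2 - (4)·0.0000 - (-2.5)·0.0000 - (2)·0.0000) / (12.5) = 0.1600
  w = (-11 - (1)·0.0000 - (-3)·0.0000 - (-1)·0.0000) / (6) = -1.8333
  t = (2 - (2.4)·0.0000 - (-4)·0.0000 - (-1.3)·0.0000) / (8.7) = 0.2299
Iteration 2:
  u = (8 - (1)·0.1600 - (-3)·-1.8333 - (-0.8)·0.2299) / (-8.8) = -0.2868
  v = (2 - (4)·-0.9091 - (-2.5)·-1.8333 - (2)·0.2299) / (12.5) = 0.0475
  w = (-11 - (1)·-0.9091 - (-3)·0.1600 - (-1)·0.2299) / (6) = -1.5635
  t = (2 - (2.4)·-0.9091 - (-4)·0.1600 - (-1.3)·-1.8333) / (8.7) = 0.2803
Change: (0.6223, -0.1125, 0.2698, 0.0504) → max |·| = 0.6223

0.6223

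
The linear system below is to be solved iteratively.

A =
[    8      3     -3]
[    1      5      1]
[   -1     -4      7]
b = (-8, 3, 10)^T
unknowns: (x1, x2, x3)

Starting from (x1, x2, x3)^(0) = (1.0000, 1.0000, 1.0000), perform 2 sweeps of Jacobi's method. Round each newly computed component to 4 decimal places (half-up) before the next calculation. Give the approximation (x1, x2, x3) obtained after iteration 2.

(-0.2714, 0.3714, 1.4000)

Iteration 1:
  x1 = (-8 - (3)·1.0000 - (-3)·1.0000) / (8) = -1.0000
  x2 = (3 - (1)·1.0000 - (1)·1.0000) / (5) = 0.2000
  x3 = (10 - (-1)·1.0000 - (-4)·1.0000) / (7) = 2.1429
Iteration 2:
  x1 = (-8 - (3)·0.2000 - (-3)·2.1429) / (8) = -0.2714
  x2 = (3 - (1)·-1.0000 - (1)·2.1429) / (5) = 0.3714
  x3 = (10 - (-1)·-1.0000 - (-4)·0.2000) / (7) = 1.4000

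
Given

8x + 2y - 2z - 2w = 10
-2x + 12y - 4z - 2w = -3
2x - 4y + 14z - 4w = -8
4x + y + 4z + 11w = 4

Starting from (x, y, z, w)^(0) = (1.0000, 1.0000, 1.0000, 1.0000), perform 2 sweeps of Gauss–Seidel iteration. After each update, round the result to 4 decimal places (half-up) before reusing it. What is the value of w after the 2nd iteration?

0.3085

Iteration 1:
  x = (10 - (2)·1.0000 - (-2)·1.0000 - (-2)·1.0000) / (8) = 1.5000
  y = (-3 - (-2)·1.5000 - (-4)·1.0000 - (-2)·1.0000) / (12) = 0.5000
  z = (-8 - (2)·1.5000 - (-4)·0.5000 - (-4)·1.0000) / (14) = -0.3571
  w = (4 - (4)·1.5000 - (1)·0.5000 - (4)·-0.3571) / (11) = -0.0974
Iteration 2:
  x = (10 - (2)·0.5000 - (-2)·-0.3571 - (-2)·-0.0974) / (8) = 1.0114
  y = (-3 - (-2)·1.0114 - (-4)·-0.3571 - (-2)·-0.0974) / (12) = -0.2167
  z = (-8 - (2)·1.0114 - (-4)·-0.2167 - (-4)·-0.0974) / (14) = -0.8057
  w = (4 - (4)·1.0114 - (1)·-0.2167 - (4)·-0.8057) / (11) = 0.3085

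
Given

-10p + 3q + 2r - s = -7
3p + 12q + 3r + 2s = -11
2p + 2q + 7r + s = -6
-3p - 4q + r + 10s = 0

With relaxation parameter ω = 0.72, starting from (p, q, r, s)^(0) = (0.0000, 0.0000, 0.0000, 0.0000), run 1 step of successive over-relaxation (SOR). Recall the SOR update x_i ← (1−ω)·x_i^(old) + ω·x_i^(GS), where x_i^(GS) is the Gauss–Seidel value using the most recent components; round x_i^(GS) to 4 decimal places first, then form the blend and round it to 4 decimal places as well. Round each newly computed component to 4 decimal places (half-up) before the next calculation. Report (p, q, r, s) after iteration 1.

Iteration 1:
  p: GS value = (-7 - (3)·0.0000 - (2)·0.0000 - (-1)·0.0000) / (-10) = 0.7000;  p ← (1−ω)·0.0000 + ω·0.7000 = 0.5040
  q: GS value = (-11 - (3)·0.5040 - (3)·0.0000 - (2)·0.0000) / (12) = -1.0427;  q ← (1−ω)·0.0000 + ω·-1.0427 = -0.7507
  r: GS value = (-6 - (2)·0.5040 - (2)·-0.7507 - (1)·0.0000) / (7) = -0.7867;  r ← (1−ω)·0.0000 + ω·-0.7867 = -0.5664
  s: GS value = (0 - (-3)·0.5040 - (-4)·-0.7507 - (1)·-0.5664) / (10) = -0.0924;  s ← (1−ω)·0.0000 + ω·-0.0924 = -0.0665

(0.5040, -0.7507, -0.5664, -0.0665)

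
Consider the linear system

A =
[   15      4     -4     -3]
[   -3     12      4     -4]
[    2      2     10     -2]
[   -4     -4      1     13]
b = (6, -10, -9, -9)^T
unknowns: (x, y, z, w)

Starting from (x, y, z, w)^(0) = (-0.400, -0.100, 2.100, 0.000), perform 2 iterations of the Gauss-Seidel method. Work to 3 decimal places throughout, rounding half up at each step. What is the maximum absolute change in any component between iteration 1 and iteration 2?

Iteration 1:
  x = (6 - (4)·-0.100 - (-4)·2.100 - (-3)·0.000) / (15) = 0.987
  y = (-10 - (-3)·0.987 - (4)·2.100 - (-4)·0.000) / (12) = -1.287
  z = (-9 - (2)·0.987 - (2)·-1.287 - (-2)·0.000) / (10) = -0.840
  w = (-9 - (-4)·0.987 - (-4)·-1.287 - (1)·-0.840) / (13) = -0.720
Iteration 2:
  x = (6 - (4)·-1.287 - (-4)·-0.840 - (-3)·-0.720) / (15) = 0.375
  y = (-10 - (-3)·0.375 - (4)·-0.840 - (-4)·-0.720) / (12) = -0.700
  z = (-9 - (2)·0.375 - (2)·-0.700 - (-2)·-0.720) / (10) = -0.979
  w = (-9 - (-4)·0.375 - (-4)·-0.700 - (1)·-0.979) / (13) = -0.717
Change: (-0.612, 0.587, -0.139, 0.003) → max |·| = 0.612

0.612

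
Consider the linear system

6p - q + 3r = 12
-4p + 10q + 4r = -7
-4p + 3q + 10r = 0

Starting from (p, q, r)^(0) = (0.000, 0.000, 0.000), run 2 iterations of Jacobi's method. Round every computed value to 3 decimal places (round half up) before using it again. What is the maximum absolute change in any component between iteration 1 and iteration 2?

1.010

Iteration 1:
  p = (12 - (-1)·0.000 - (3)·0.000) / (6) = 2.000
  q = (-7 - (-4)·0.000 - (4)·0.000) / (10) = -0.700
  r = (0 - (-4)·0.000 - (3)·0.000) / (10) = 0.000
Iteration 2:
  p = (12 - (-1)·-0.700 - (3)·0.000) / (6) = 1.883
  q = (-7 - (-4)·2.000 - (4)·0.000) / (10) = 0.100
  r = (0 - (-4)·2.000 - (3)·-0.700) / (10) = 1.010
Change: (-0.117, 0.800, 1.010) → max |·| = 1.010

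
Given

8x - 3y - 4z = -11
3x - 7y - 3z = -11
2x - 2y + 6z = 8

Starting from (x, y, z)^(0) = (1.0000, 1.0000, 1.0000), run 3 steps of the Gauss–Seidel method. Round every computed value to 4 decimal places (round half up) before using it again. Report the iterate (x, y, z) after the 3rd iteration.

Iteration 1:
  x = (-11 - (-3)·1.0000 - (-4)·1.0000) / (8) = -0.5000
  y = (-11 - (3)·-0.5000 - (-3)·1.0000) / (-7) = 0.9286
  z = (8 - (2)·-0.5000 - (-2)·0.9286) / (6) = 1.8095
Iteration 2:
  x = (-11 - (-3)·0.9286 - (-4)·1.8095) / (8) = -0.1220
  y = (-11 - (3)·-0.1220 - (-3)·1.8095) / (-7) = 0.7436
  z = (8 - (2)·-0.1220 - (-2)·0.7436) / (6) = 1.6219
Iteration 3:
  x = (-11 - (-3)·0.7436 - (-4)·1.6219) / (8) = -0.2852
  y = (-11 - (3)·-0.2852 - (-3)·1.6219) / (-7) = 0.7541
  z = (8 - (2)·-0.2852 - (-2)·0.7541) / (6) = 1.6798

(-0.2852, 0.7541, 1.6798)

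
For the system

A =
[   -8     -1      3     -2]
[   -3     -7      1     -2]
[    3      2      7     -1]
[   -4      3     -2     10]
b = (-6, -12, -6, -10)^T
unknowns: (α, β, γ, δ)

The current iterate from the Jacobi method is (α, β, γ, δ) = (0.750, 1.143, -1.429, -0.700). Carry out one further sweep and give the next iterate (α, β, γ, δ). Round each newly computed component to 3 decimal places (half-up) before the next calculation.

One sweep:
  α = (-6 - (-1)·1.143 - (3)·-1.429 - (-2)·-0.700) / (-8) = 0.246
  β = (-12 - (-3)·0.750 - (1)·-1.429 - (-2)·-0.700) / (-7) = 1.389
  γ = (-6 - (3)·0.750 - (2)·1.143 - (-1)·-0.700) / (7) = -1.605
  δ = (-10 - (-4)·0.750 - (3)·1.143 - (-2)·-1.429) / (10) = -1.329

(0.246, 1.389, -1.605, -1.329)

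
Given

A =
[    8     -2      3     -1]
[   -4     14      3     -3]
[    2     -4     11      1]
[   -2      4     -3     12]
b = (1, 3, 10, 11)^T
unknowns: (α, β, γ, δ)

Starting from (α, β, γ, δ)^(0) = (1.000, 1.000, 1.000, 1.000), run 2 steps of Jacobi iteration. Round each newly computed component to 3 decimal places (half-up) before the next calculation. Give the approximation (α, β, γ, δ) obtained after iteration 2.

(0.000, 0.250, 0.977, 1.021)

Iteration 1:
  α = (1 - (-2)·1.000 - (3)·1.000 - (-1)·1.000) / (8) = 0.125
  β = (3 - (-4)·1.000 - (3)·1.000 - (-3)·1.000) / (14) = 0.500
  γ = (10 - (2)·1.000 - (-4)·1.000 - (1)·1.000) / (11) = 1.000
  δ = (11 - (-2)·1.000 - (4)·1.000 - (-3)·1.000) / (12) = 1.000
Iteration 2:
  α = (1 - (-2)·0.500 - (3)·1.000 - (-1)·1.000) / (8) = 0.000
  β = (3 - (-4)·0.125 - (3)·1.000 - (-3)·1.000) / (14) = 0.250
  γ = (10 - (2)·0.125 - (-4)·0.500 - (1)·1.000) / (11) = 0.977
  δ = (11 - (-2)·0.125 - (4)·0.500 - (-3)·1.000) / (12) = 1.021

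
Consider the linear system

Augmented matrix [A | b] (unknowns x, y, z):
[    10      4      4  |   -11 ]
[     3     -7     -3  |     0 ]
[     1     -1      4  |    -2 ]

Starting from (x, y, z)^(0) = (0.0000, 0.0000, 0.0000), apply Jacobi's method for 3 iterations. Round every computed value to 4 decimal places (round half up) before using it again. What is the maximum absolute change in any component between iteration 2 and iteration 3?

0.1143

Iteration 1:
  x = (-11 - (4)·0.0000 - (4)·0.0000) / (10) = -1.1000
  y = (0 - (3)·0.0000 - (-3)·0.0000) / (-7) = 0.0000
  z = (-2 - (1)·0.0000 - (-1)·0.0000) / (4) = -0.5000
Iteration 2:
  x = (-11 - (4)·0.0000 - (4)·-0.5000) / (10) = -0.9000
  y = (0 - (3)·-1.1000 - (-3)·-0.5000) / (-7) = -0.2571
  z = (-2 - (1)·-1.1000 - (-1)·0.0000) / (4) = -0.2250
Iteration 3:
  x = (-11 - (4)·-0.2571 - (4)·-0.2250) / (10) = -0.9072
  y = (0 - (3)·-0.9000 - (-3)·-0.2250) / (-7) = -0.2893
  z = (-2 - (1)·-0.9000 - (-1)·-0.2571) / (4) = -0.3393
Change: (-0.0072, -0.0322, -0.1143) → max |·| = 0.1143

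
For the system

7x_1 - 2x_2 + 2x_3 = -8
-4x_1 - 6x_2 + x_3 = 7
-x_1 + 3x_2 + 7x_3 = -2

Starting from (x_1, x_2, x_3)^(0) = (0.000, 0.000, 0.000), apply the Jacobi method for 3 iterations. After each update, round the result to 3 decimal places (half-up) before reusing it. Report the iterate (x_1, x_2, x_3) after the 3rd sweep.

(-1.287, -0.228, -0.291)

Iteration 1:
  x_1 = (-8 - (-2)·0.000 - (2)·0.000) / (7) = -1.143
  x_2 = (7 - (-4)·0.000 - (1)·0.000) / (-6) = -1.167
  x_3 = (-2 - (-1)·0.000 - (3)·0.000) / (7) = -0.286
Iteration 2:
  x_1 = (-8 - (-2)·-1.167 - (2)·-0.286) / (7) = -1.395
  x_2 = (7 - (-4)·-1.143 - (1)·-0.286) / (-6) = -0.452
  x_3 = (-2 - (-1)·-1.143 - (3)·-1.167) / (7) = 0.051
Iteration 3:
  x_1 = (-8 - (-2)·-0.452 - (2)·0.051) / (7) = -1.287
  x_2 = (7 - (-4)·-1.395 - (1)·0.051) / (-6) = -0.228
  x_3 = (-2 - (-1)·-1.395 - (3)·-0.452) / (7) = -0.291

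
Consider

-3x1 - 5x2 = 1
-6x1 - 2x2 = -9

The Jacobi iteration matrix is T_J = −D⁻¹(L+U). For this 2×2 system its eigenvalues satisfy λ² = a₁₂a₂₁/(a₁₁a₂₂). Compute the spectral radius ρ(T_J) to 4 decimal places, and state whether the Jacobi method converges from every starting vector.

a₁₂a₂₁/(a₁₁a₂₂) = (-5)·(-6) / ((-3)·(-2)) = 5.000000
ρ = √|5.000000| = √5.000000 = 2.2361
ρ > 1, so Jacobi diverges

2.2361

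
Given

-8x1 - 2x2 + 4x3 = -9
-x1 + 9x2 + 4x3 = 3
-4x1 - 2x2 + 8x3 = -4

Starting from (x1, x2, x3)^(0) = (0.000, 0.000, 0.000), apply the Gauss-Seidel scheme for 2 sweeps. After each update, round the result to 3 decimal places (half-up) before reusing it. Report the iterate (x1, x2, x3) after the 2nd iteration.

(1.099, 0.377, 0.144)

Iteration 1:
  x1 = (-9 - (-2)·0.000 - (4)·0.000) / (-8) = 1.125
  x2 = (3 - (-1)·1.125 - (4)·0.000) / (9) = 0.458
  x3 = (-4 - (-4)·1.125 - (-2)·0.458) / (8) = 0.177
Iteration 2:
  x1 = (-9 - (-2)·0.458 - (4)·0.177) / (-8) = 1.099
  x2 = (3 - (-1)·1.099 - (4)·0.177) / (9) = 0.377
  x3 = (-4 - (-4)·1.099 - (-2)·0.377) / (8) = 0.144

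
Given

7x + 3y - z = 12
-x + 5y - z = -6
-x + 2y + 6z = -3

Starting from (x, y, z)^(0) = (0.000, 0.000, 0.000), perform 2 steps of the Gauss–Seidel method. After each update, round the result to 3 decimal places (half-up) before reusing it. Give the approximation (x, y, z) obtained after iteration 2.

Iteration 1:
  x = (12 - (3)·0.000 - (-1)·0.000) / (7) = 1.714
  y = (-6 - (-1)·1.714 - (-1)·0.000) / (5) = -0.857
  z = (-3 - (-1)·1.714 - (2)·-0.857) / (6) = 0.071
Iteration 2:
  x = (12 - (3)·-0.857 - (-1)·0.071) / (7) = 2.092
  y = (-6 - (-1)·2.092 - (-1)·0.071) / (5) = -0.767
  z = (-3 - (-1)·2.092 - (2)·-0.767) / (6) = 0.104

(2.092, -0.767, 0.104)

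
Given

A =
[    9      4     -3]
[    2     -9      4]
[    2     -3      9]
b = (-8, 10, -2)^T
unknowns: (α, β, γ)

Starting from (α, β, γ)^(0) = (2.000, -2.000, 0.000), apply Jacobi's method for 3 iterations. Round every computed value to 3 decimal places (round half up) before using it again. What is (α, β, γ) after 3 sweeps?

Iteration 1:
  α = (-8 - (4)·-2.000 - (-3)·0.000) / (9) = 0.000
  β = (10 - (2)·2.000 - (4)·0.000) / (-9) = -0.667
  γ = (-2 - (2)·2.000 - (-3)·-2.000) / (9) = -1.333
Iteration 2:
  α = (-8 - (4)·-0.667 - (-3)·-1.333) / (9) = -1.037
  β = (10 - (2)·0.000 - (4)·-1.333) / (-9) = -1.704
  γ = (-2 - (2)·0.000 - (-3)·-0.667) / (9) = -0.445
Iteration 3:
  α = (-8 - (4)·-1.704 - (-3)·-0.445) / (9) = -0.280
  β = (10 - (2)·-1.037 - (4)·-0.445) / (-9) = -1.539
  γ = (-2 - (2)·-1.037 - (-3)·-1.704) / (9) = -0.560

(-0.280, -1.539, -0.560)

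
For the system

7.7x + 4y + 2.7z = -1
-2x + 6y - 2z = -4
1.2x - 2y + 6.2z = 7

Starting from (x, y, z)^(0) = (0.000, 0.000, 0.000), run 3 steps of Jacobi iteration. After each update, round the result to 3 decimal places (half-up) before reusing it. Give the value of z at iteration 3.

1.056

Iteration 1:
  x = (-1 - (4)·0.000 - (2.7)·0.000) / (7.7) = -0.130
  y = (-4 - (-2)·0.000 - (-2)·0.000) / (6) = -0.667
  z = (7 - (1.2)·0.000 - (-2)·0.000) / (6.2) = 1.129
Iteration 2:
  x = (-1 - (4)·-0.667 - (2.7)·1.129) / (7.7) = -0.179
  y = (-4 - (-2)·-0.130 - (-2)·1.129) / (6) = -0.334
  z = (7 - (1.2)·-0.130 - (-2)·-0.667) / (6.2) = 0.939
Iteration 3:
  x = (-1 - (4)·-0.334 - (2.7)·0.939) / (7.7) = -0.286
  y = (-4 - (-2)·-0.179 - (-2)·0.939) / (6) = -0.413
  z = (7 - (1.2)·-0.179 - (-2)·-0.334) / (6.2) = 1.056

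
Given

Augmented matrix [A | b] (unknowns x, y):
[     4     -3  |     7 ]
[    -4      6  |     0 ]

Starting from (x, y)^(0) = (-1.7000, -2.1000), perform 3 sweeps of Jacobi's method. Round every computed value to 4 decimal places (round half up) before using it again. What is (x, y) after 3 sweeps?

Iteration 1:
  x = (7 - (-3)·-2.1000) / (4) = 0.1750
  y = (0 - (-4)·-1.7000) / (6) = -1.1333
Iteration 2:
  x = (7 - (-3)·-1.1333) / (4) = 0.9000
  y = (0 - (-4)·0.1750) / (6) = 0.1167
Iteration 3:
  x = (7 - (-3)·0.1167) / (4) = 1.8375
  y = (0 - (-4)·0.9000) / (6) = 0.6000

(1.8375, 0.6000)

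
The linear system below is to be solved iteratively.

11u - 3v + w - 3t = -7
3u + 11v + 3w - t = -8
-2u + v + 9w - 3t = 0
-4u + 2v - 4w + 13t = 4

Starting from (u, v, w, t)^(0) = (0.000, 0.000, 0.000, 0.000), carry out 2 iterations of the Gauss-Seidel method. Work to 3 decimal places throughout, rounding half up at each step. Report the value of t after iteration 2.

Iteration 1:
  u = (-7 - (-3)·0.000 - (1)·0.000 - (-3)·0.000) / (11) = -0.636
  v = (-8 - (3)·-0.636 - (3)·0.000 - (-1)·0.000) / (11) = -0.554
  w = (0 - (-2)·-0.636 - (1)·-0.554 - (-3)·0.000) / (9) = -0.080
  t = (4 - (-4)·-0.636 - (2)·-0.554 - (-4)·-0.080) / (13) = 0.173
Iteration 2:
  u = (-7 - (-3)·-0.554 - (1)·-0.080 - (-3)·0.173) / (11) = -0.733
  v = (-8 - (3)·-0.733 - (3)·-0.080 - (-1)·0.173) / (11) = -0.490
  w = (0 - (-2)·-0.733 - (1)·-0.490 - (-3)·0.173) / (9) = -0.051
  t = (4 - (-4)·-0.733 - (2)·-0.490 - (-4)·-0.051) / (13) = 0.142

0.142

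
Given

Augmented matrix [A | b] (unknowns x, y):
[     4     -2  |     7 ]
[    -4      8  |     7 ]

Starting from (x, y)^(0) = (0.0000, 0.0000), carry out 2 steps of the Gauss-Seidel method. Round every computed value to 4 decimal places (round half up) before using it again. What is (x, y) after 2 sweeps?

(2.6250, 2.1875)

Iteration 1:
  x = (7 - (-2)·0.0000) / (4) = 1.7500
  y = (7 - (-4)·1.7500) / (8) = 1.7500
Iteration 2:
  x = (7 - (-2)·1.7500) / (4) = 2.6250
  y = (7 - (-4)·2.6250) / (8) = 2.1875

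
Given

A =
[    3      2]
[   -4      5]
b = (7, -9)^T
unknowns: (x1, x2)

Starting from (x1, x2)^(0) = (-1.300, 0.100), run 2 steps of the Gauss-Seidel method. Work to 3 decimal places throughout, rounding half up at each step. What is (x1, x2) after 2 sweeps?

Iteration 1:
  x1 = (7 - (2)·0.100) / (3) = 2.267
  x2 = (-9 - (-4)·2.267) / (5) = 0.014
Iteration 2:
  x1 = (7 - (2)·0.014) / (3) = 2.324
  x2 = (-9 - (-4)·2.324) / (5) = 0.059

(2.324, 0.059)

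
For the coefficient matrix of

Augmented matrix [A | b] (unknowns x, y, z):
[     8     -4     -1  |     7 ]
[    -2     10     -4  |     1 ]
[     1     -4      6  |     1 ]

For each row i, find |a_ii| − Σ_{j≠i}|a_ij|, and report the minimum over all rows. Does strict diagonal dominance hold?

1

row 1: |8| − (4+1) = 3
row 2: |10| − (2+4) = 4
row 3: |6| − (1+4) = 1
minimum over rows = 1 → strictly diagonally dominant (convergence guaranteed)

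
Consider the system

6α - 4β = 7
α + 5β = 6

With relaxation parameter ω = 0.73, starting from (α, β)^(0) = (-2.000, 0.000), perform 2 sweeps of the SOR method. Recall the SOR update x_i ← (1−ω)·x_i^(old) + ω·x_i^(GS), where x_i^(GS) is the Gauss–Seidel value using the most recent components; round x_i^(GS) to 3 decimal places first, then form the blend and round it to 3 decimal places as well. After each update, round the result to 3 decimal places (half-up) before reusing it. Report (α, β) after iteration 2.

(1.341, 0.905)

Iteration 1:
  α: GS value = (7 - (-4)·0.000) / (6) = 1.167;  α ← (1−ω)·-2.000 + ω·1.167 = 0.312
  β: GS value = (6 - (1)·0.312) / (5) = 1.138;  β ← (1−ω)·0.000 + ω·1.138 = 0.831
Iteration 2:
  α: GS value = (7 - (-4)·0.831) / (6) = 1.721;  α ← (1−ω)·0.312 + ω·1.721 = 1.341
  β: GS value = (6 - (1)·1.341) / (5) = 0.932;  β ← (1−ω)·0.831 + ω·0.932 = 0.905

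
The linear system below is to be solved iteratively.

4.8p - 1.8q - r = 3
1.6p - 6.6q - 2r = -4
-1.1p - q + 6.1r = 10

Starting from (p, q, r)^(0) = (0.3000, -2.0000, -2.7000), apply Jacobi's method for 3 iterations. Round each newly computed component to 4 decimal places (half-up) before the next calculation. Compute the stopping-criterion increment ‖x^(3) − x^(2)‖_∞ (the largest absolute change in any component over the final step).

Iteration 1:
  p = (3 - (-1.8)·-2.0000 - (-1)·-2.7000) / (4.8) = -0.6875
  q = (-4 - (1.6)·0.3000 - (-2)·-2.7000) / (-6.6) = 1.4970
  r = (10 - (-1.1)·0.3000 - (-1)·-2.0000) / (6.1) = 1.3656
Iteration 2:
  p = (3 - (-1.8)·1.4970 - (-1)·1.3656) / (4.8) = 1.4709
  q = (-4 - (1.6)·-0.6875 - (-2)·1.3656) / (-6.6) = 0.0256
  r = (10 - (-1.1)·-0.6875 - (-1)·1.4970) / (6.1) = 1.7608
Iteration 3:
  p = (3 - (-1.8)·0.0256 - (-1)·1.7608) / (4.8) = 1.0014
  q = (-4 - (1.6)·1.4709 - (-2)·1.7608) / (-6.6) = 0.4291
  r = (10 - (-1.1)·1.4709 - (-1)·0.0256) / (6.1) = 1.9088
Change: (-0.4695, 0.4035, 0.1480) → max |·| = 0.4695

0.4695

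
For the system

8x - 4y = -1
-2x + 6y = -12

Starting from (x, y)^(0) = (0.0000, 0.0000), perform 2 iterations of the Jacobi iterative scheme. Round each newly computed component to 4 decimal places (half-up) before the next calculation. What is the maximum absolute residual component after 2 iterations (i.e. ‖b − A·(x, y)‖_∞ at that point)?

1.9998

Iteration 1:
  x = (-1 - (-4)·0.0000) / (8) = -0.1250
  y = (-12 - (-2)·0.0000) / (6) = -2.0000
Iteration 2:
  x = (-1 - (-4)·-2.0000) / (8) = -1.1250
  y = (-12 - (-2)·-0.1250) / (6) = -2.0417
Residual b − A·x = (-0.1668, -1.9998); ∞-norm = 1.9998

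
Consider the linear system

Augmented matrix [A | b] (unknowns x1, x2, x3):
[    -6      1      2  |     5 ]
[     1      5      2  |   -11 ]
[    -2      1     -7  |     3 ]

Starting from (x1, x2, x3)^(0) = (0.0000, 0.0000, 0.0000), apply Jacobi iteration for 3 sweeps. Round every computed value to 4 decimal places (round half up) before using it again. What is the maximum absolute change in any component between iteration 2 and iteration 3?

0.1939

Iteration 1:
  x1 = (5 - (1)·0.0000 - (2)·0.0000) / (-6) = -0.8333
  x2 = (-11 - (1)·0.0000 - (2)·0.0000) / (5) = -2.2000
  x3 = (3 - (-2)·0.0000 - (1)·0.0000) / (-7) = -0.4286
Iteration 2:
  x1 = (5 - (1)·-2.2000 - (2)·-0.4286) / (-6) = -1.3429
  x2 = (-11 - (1)·-0.8333 - (2)·-0.4286) / (5) = -1.8619
  x3 = (3 - (-2)·-0.8333 - (1)·-2.2000) / (-7) = -0.5048
Iteration 3:
  x1 = (5 - (1)·-1.8619 - (2)·-0.5048) / (-6) = -1.3119
  x2 = (-11 - (1)·-1.3429 - (2)·-0.5048) / (5) = -1.7295
  x3 = (3 - (-2)·-1.3429 - (1)·-1.8619) / (-7) = -0.3109
Change: (0.0310, 0.1324, 0.1939) → max |·| = 0.1939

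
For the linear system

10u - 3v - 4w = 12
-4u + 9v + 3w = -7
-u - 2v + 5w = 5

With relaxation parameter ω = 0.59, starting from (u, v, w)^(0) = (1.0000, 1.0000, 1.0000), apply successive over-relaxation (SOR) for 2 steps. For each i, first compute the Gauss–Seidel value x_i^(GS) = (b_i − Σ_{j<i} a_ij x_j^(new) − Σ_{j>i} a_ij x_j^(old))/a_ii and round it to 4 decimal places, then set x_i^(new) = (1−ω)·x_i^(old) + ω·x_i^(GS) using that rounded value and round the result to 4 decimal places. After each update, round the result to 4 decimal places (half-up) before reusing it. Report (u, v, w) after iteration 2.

Iteration 1:
  u: GS value = (12 - (-3)·1.0000 - (-4)·1.0000) / (10) = 1.9000;  u ← (1−ω)·1.0000 + ω·1.9000 = 1.5310
  v: GS value = (-7 - (-4)·1.5310 - (3)·1.0000) / (9) = -0.4307;  v ← (1−ω)·1.0000 + ω·-0.4307 = 0.1559
  w: GS value = (5 - (-1)·1.5310 - (-2)·0.1559) / (5) = 1.3686;  w ← (1−ω)·1.0000 + ω·1.3686 = 1.2175
Iteration 2:
  u: GS value = (12 - (-3)·0.1559 - (-4)·1.2175) / (10) = 1.7338;  u ← (1−ω)·1.5310 + ω·1.7338 = 1.6507
  v: GS value = (-7 - (-4)·1.6507 - (3)·1.2175) / (9) = -0.4500;  v ← (1−ω)·0.1559 + ω·-0.4500 = -0.2016
  w: GS value = (5 - (-1)·1.6507 - (-2)·-0.2016) / (5) = 1.2495;  w ← (1−ω)·1.2175 + ω·1.2495 = 1.2364

(1.6507, -0.2016, 1.2364)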